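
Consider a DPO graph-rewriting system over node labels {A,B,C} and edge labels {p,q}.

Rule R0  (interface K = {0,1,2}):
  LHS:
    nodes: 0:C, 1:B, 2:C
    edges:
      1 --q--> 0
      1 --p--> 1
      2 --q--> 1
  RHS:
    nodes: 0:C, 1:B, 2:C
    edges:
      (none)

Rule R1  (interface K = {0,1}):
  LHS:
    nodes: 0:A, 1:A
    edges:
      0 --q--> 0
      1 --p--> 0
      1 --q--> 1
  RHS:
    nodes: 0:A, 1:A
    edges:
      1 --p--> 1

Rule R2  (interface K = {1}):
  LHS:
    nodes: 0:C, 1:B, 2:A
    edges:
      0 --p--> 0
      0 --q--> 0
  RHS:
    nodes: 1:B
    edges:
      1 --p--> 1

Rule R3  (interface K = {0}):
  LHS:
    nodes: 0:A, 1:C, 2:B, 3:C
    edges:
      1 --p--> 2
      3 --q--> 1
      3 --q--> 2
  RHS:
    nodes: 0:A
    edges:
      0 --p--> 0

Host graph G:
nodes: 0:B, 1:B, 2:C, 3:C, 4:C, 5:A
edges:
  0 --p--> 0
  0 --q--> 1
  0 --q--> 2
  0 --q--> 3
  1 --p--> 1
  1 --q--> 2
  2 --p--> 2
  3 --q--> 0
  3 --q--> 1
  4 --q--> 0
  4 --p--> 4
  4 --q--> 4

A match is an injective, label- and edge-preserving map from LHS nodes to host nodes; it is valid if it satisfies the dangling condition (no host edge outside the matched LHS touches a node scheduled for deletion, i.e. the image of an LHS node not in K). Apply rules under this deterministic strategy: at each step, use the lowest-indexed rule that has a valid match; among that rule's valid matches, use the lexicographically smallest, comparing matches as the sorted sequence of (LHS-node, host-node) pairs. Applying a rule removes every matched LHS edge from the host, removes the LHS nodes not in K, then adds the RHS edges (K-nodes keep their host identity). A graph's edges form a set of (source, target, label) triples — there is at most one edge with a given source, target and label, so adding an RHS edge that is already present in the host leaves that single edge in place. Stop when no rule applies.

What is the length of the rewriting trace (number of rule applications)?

Answer: 2

Rewrite trace:
[0] host  ⇒  6 nodes, 12 edges  {0-p->0 0-q->1 0-q->2 0-q->3 1-p->1 1-q->2 2-p->2 3-q->0 3-q->1 4-q->0 4-p->4 4-q->4}
[1] R0 @ {0↦2, 1↦0, 2↦3}  ⇒  6 nodes, 9 edges  {0-q->1 0-q->3 1-p->1 1-q->2 2-p->2 3-q->1 4-q->0 4-p->4 4-q->4}
[2] R0 @ {0↦2, 1↦1, 2↦3}  ⇒  6 nodes, 6 edges  {0-q->1 0-q->3 2-p->2 4-q->0 4-p->4 4-q->4}
halt: no rule applies after step 2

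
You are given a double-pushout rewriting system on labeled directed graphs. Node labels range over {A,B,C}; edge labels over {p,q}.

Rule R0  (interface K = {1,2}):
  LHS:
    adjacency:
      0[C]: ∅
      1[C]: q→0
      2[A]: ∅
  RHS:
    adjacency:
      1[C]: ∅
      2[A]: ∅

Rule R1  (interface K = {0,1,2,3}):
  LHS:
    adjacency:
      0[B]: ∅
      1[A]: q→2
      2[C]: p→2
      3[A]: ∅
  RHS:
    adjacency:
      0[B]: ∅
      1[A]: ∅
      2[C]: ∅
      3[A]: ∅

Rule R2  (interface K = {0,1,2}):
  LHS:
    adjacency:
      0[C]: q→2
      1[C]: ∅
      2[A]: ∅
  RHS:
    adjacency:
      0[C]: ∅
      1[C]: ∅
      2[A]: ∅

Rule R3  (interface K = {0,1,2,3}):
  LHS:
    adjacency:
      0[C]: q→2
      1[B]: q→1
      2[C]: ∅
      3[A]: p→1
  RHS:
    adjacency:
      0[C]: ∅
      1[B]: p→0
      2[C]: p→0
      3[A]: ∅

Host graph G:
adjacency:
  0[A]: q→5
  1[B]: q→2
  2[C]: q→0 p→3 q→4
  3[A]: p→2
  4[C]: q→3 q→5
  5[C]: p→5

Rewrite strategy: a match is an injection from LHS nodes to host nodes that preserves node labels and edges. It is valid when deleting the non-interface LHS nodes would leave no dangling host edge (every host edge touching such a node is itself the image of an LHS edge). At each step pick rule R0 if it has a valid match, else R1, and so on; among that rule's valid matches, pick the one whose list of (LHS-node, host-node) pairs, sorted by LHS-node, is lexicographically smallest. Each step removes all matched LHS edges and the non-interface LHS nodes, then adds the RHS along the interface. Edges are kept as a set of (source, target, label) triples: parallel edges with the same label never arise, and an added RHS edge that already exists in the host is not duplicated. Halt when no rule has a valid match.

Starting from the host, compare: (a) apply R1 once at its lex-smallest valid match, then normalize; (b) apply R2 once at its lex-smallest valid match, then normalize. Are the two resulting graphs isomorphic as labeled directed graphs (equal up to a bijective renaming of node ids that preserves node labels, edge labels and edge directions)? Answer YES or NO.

Answer: YES

Derivation:
branch R1-first: apply at {0↦1, 1↦0, 2↦5, 3↦3} → |E|=7, then 4 more step(s) → NF |V|=4 |E|=3 V={0:A, 1:B, 2:C, 3:A} E=1-q->2 2-p->3 3-p->2
branch R2-first: apply at {0↦2, 1↦4, 2↦0} → |E|=8, then 4 more step(s) → NF |V|=4 |E|=3 V={0:A, 1:B, 2:C, 3:A} E=1-q->2 2-p->3 3-p->2
graphs isomorphic (equal up to label-preserving node renaming)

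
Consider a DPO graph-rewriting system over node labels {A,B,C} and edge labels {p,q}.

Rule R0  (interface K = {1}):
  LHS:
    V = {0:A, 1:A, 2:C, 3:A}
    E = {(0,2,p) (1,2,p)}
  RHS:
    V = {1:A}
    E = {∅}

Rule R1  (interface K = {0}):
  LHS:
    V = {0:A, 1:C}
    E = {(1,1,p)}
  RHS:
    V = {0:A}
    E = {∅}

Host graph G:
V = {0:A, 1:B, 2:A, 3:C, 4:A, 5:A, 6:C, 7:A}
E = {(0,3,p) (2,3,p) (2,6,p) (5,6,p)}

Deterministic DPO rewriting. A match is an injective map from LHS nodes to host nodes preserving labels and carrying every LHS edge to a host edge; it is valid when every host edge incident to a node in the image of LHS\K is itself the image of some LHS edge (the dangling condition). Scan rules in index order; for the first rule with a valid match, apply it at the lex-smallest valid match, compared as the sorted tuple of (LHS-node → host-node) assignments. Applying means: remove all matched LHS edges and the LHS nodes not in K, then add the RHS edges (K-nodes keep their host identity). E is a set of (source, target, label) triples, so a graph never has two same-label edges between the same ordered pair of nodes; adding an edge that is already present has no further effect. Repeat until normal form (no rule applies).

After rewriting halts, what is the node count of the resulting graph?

initial: |V|=8 |E|=4  E = 0-p->3 2-p->3 2-p->6 5-p->6
step 1: apply R0 at {0↦0, 1↦2, 2↦3, 3↦4}  → |V|=5 |E|=2  E = 2-p->6 5-p->6
step 2: apply R0 at {0↦2, 1↦5, 2↦6, 3↦7}  → |V|=2 |E|=0  E = ∅
final graph: no rule applies after step 2
NF nodes: {1:B, 5:A}

Answer: 2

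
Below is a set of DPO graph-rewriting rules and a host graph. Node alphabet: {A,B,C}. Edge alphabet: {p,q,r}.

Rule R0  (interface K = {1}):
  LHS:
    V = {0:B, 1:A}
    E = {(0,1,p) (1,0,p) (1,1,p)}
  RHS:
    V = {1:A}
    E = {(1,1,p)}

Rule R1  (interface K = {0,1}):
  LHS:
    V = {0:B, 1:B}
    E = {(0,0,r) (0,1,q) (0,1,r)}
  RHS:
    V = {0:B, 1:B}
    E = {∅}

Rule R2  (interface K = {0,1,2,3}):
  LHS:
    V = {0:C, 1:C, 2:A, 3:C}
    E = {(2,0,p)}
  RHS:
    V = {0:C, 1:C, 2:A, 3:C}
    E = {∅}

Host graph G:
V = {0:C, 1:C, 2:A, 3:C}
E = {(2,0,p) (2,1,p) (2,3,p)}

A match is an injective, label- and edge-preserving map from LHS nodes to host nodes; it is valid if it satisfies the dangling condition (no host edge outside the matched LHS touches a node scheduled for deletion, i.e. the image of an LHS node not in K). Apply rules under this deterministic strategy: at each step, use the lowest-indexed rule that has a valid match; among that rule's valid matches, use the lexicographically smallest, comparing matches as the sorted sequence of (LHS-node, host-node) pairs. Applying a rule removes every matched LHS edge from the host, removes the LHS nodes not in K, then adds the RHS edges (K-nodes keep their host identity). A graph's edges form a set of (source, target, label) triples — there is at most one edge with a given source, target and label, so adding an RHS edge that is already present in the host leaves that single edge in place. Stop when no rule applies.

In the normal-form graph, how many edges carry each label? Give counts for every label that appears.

Answer: (no edges)

Derivation:
initial: |V|=4 |E|=3  E = 2-p->0 2-p->1 2-p->3
step 1: apply R2 at {0↦0, 1↦1, 2↦2, 3↦3}  → |V|=4 |E|=2  E = 2-p->1 2-p->3
step 2: apply R2 at {0↦1, 1↦0, 2↦2, 3↦3}  → |V|=4 |E|=1  E = 2-p->3
step 3: apply R2 at {0↦3, 1↦0, 2↦2, 3↦1}  → |V|=4 |E|=0  E = ∅
halt: no rule applies after step 3
NF edges: []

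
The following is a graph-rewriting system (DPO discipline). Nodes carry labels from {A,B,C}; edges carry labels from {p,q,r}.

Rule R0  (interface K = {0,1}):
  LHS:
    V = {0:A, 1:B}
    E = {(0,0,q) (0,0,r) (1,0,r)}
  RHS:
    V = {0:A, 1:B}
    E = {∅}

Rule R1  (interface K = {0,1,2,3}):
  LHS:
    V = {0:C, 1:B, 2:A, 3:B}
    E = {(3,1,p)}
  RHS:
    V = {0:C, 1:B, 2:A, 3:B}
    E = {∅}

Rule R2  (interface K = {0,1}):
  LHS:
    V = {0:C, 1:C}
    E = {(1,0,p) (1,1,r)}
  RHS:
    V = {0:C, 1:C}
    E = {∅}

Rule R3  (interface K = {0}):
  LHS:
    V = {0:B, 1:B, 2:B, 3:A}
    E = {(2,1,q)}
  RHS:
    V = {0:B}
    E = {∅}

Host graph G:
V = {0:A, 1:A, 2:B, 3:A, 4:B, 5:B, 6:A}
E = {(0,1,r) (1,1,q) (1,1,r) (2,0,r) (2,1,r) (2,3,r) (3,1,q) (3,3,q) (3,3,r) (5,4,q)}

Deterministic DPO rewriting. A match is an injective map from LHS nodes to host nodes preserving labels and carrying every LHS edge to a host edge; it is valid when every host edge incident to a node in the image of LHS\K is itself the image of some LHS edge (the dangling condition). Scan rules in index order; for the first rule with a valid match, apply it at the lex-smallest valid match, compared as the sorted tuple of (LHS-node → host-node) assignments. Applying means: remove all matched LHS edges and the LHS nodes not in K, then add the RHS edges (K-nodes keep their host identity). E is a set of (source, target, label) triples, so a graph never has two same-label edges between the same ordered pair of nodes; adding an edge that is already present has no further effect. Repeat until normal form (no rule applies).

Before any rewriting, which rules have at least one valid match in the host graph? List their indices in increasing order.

Answer: [R0,R3]

Rewrite trace:
R0: 2 valid matches — {0↦1, 1↦2}, {0↦3, 1↦2}
R1: no valid match — LHS pattern not found
R2: no valid match — LHS pattern not found
R3: 1 valid match — {0↦2, 1↦4, 2↦5, 3↦6}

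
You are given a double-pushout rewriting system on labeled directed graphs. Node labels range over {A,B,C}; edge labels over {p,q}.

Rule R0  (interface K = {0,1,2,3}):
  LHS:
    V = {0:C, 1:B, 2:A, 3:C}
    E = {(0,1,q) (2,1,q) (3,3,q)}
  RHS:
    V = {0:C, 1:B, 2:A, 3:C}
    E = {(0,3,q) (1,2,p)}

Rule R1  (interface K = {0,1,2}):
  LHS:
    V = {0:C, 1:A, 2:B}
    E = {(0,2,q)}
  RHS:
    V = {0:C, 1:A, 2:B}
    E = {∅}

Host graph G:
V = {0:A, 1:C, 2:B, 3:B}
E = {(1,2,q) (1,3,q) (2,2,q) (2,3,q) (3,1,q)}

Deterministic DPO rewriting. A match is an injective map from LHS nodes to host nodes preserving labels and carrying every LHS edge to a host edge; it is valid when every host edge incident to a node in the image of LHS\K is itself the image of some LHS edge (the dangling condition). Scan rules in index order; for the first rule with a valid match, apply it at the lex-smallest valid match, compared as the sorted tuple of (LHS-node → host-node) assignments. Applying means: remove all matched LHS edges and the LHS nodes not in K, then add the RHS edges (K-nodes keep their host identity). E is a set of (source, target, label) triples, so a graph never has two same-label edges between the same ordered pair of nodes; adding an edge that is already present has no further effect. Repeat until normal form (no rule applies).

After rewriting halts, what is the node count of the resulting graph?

initial: |V|=4 |E|=5  E = 1-q->2 1-q->3 2-q->2 2-q->3 3-q->1
step 1: apply R1 at {0↦1, 1↦0, 2↦2}  → |V|=4 |E|=4  E = 1-q->3 2-q->2 2-q->3 3-q->1
step 2: apply R1 at {0↦1, 1↦0, 2↦3}  → |V|=4 |E|=3  E = 2-q->2 2-q->3 3-q->1
normal form: no rule applies after step 2
NF nodes: {0:A, 1:C, 2:B, 3:B}

Answer: 4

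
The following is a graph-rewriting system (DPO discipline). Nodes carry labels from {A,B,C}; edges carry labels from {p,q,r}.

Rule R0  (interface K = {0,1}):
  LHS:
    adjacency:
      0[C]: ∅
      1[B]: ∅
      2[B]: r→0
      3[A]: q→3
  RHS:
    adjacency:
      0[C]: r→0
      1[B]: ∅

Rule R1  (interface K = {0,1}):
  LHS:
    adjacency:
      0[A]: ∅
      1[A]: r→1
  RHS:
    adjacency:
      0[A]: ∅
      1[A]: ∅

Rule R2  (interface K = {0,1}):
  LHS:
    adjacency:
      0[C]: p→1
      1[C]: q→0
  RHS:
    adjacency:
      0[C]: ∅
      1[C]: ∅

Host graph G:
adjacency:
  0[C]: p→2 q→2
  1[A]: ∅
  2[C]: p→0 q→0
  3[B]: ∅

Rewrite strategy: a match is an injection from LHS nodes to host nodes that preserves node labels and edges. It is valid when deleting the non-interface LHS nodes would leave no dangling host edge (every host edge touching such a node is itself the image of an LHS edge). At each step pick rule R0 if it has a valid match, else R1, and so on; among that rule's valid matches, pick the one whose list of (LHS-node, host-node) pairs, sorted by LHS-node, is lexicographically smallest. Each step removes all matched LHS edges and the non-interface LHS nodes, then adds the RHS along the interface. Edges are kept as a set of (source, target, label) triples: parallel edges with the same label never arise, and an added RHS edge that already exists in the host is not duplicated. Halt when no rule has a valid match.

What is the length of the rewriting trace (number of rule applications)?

initial: |V|=4 |E|=4  E = 0-p->2 0-q->2 2-p->0 2-q->0
step 1: apply R2 at {0↦0, 1↦2}  → |V|=4 |E|=2  E = 0-q->2 2-p->0
step 2: apply R2 at {0↦2, 1↦0}  → |V|=4 |E|=0  E = ∅
normal form: no rule applies after step 2

Answer: 2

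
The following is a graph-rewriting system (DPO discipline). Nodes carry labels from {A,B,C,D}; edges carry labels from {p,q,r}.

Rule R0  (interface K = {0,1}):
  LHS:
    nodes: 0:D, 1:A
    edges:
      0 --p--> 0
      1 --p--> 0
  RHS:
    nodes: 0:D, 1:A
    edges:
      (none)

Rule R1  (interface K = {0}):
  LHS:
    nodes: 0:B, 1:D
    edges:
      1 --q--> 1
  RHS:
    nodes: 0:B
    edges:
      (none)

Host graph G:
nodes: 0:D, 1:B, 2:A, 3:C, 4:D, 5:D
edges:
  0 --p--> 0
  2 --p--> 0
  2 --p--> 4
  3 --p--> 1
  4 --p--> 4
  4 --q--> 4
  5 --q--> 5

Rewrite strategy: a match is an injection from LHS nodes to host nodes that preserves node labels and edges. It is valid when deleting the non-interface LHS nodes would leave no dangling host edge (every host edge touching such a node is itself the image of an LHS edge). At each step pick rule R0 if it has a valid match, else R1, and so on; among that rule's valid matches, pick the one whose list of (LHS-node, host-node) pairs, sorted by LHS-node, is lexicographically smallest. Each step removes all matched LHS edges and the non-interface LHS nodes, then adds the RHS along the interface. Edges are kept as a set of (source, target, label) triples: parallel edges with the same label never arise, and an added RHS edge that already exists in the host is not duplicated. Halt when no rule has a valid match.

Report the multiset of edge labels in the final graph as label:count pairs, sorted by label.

initial: |V|=6 |E|=7  E = 0-p->0 2-p->0 2-p->4 3-p->1 4-p->4 4-q->4 5-q->5
step 1: apply R0 at {0↦0, 1↦2}  → |V|=6 |E|=5  E = 2-p->4 3-p->1 4-p->4 4-q->4 5-q->5
step 2: apply R0 at {0↦4, 1↦2}  → |V|=6 |E|=3  E = 3-p->1 4-q->4 5-q->5
step 3: apply R1 at {0↦1, 1↦4}  → |V|=5 |E|=2  E = 3-p->1 5-q->5
step 4: apply R1 at {0↦1, 1↦5}  → |V|=4 |E|=1  E = 3-p->1
final graph: no rule applies after step 4
NF edges: [(3, 1, 'p')]

Answer: p:1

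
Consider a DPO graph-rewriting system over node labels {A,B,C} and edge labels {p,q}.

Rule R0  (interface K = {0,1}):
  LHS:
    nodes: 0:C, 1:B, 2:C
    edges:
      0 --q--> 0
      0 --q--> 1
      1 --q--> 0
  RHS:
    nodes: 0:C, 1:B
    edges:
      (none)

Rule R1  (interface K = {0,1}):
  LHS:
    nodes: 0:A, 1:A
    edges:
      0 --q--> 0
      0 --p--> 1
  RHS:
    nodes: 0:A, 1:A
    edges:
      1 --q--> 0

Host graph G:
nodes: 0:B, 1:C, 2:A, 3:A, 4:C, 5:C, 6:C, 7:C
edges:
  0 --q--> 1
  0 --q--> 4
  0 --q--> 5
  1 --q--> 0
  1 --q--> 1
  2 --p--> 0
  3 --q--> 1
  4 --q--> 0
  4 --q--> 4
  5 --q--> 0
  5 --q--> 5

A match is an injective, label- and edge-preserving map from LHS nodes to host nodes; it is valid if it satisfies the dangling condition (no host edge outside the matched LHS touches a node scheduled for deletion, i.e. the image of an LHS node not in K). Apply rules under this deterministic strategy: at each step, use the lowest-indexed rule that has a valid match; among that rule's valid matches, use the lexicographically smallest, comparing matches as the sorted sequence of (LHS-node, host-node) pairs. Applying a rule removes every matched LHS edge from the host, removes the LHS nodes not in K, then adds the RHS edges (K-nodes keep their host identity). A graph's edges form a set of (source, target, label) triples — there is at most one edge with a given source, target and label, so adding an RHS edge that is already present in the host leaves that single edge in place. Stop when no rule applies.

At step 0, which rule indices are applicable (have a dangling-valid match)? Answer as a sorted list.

Answer: [R0]

Steps:
R0: 6 valid matches — {0↦1, 1↦0, 2↦6}, {0↦1, 1↦0, 2↦7}, {0↦4, 1↦0, 2↦6} (+3 more)
R1: no valid match — LHS pattern not found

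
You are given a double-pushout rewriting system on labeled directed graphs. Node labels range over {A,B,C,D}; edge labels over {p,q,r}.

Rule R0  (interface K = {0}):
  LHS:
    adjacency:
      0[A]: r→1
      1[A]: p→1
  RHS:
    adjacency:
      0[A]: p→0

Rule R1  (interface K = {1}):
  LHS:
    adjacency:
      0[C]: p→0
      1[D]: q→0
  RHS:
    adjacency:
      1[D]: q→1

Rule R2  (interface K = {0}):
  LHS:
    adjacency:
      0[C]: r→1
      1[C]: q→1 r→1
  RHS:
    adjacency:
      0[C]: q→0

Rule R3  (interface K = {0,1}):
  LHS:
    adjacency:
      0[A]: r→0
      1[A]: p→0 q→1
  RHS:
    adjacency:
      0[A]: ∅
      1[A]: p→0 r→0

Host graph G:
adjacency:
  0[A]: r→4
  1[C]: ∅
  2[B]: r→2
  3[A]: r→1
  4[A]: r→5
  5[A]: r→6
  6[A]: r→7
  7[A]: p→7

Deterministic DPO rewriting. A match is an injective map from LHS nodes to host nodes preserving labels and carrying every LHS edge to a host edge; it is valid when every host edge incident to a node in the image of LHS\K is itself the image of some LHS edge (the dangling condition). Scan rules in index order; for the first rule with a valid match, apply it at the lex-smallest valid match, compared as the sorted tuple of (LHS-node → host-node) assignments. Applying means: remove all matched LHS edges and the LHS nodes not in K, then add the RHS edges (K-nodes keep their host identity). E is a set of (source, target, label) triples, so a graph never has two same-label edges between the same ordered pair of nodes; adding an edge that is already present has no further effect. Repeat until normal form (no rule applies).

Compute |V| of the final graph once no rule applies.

initial: |V|=8 |E|=7  E = 0-r->4 2-r->2 3-r->1 4-r->5 5-r->6 6-r->7 7-p->7
step 1: apply R0 at {0↦6, 1↦7}  → |V|=7 |E|=6  E = 0-r->4 2-r->2 3-r->1 4-r->5 5-r->6 6-p->6
step 2: apply R0 at {0↦5, 1↦6}  → |V|=6 |E|=5  E = 0-r->4 2-r->2 3-r->1 4-r->5 5-p->5
step 3: apply R0 at {0↦4, 1↦5}  → |V|=5 |E|=4  E = 0-r->4 2-r->2 3-r->1 4-p->4
step 4: apply R0 at {0↦0, 1↦4}  → |V|=4 |E|=3  E = 0-p->0 2-r->2 3-r->1
halt: no rule applies after step 4
NF nodes: {0:A, 1:C, 2:B, 3:A}

Answer: 4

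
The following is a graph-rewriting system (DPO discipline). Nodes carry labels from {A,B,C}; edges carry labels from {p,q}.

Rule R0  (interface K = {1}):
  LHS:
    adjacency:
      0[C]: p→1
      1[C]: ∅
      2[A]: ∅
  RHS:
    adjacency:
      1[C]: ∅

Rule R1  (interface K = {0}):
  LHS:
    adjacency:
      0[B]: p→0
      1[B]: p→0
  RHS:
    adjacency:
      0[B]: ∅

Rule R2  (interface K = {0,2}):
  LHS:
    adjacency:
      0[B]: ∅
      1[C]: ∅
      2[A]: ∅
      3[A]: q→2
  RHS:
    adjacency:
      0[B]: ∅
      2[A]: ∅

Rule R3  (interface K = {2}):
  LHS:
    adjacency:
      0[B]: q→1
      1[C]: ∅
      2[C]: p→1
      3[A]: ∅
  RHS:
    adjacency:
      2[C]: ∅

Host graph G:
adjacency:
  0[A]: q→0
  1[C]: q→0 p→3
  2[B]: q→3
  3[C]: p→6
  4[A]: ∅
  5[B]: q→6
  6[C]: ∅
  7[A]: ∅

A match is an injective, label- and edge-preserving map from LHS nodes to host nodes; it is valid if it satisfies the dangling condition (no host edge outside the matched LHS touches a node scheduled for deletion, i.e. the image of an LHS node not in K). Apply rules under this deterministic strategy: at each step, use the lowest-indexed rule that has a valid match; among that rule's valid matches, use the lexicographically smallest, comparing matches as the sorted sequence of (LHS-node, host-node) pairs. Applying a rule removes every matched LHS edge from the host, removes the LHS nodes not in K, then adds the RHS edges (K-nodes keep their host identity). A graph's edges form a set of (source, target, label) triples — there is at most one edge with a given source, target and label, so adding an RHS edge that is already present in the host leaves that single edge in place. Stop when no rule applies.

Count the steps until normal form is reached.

Answer: 2

Rewrite trace:
start.  V:8 E:6  edges: 0-q->0 1-q->0 1-p->3 2-q->3 3-p->6 5-q->6
1. fire R3 via {0↦5, 1↦6, 2↦3, 3↦4}  →  V:5 E:4  edges: 0-q->0 1-q->0 1-p->3 2-q->3
2. fire R3 via {0↦2, 1↦3, 2↦1, 3↦7}  →  V:2 E:2  edges: 0-q->0 1-q->0
normal form: no rule applies after step 2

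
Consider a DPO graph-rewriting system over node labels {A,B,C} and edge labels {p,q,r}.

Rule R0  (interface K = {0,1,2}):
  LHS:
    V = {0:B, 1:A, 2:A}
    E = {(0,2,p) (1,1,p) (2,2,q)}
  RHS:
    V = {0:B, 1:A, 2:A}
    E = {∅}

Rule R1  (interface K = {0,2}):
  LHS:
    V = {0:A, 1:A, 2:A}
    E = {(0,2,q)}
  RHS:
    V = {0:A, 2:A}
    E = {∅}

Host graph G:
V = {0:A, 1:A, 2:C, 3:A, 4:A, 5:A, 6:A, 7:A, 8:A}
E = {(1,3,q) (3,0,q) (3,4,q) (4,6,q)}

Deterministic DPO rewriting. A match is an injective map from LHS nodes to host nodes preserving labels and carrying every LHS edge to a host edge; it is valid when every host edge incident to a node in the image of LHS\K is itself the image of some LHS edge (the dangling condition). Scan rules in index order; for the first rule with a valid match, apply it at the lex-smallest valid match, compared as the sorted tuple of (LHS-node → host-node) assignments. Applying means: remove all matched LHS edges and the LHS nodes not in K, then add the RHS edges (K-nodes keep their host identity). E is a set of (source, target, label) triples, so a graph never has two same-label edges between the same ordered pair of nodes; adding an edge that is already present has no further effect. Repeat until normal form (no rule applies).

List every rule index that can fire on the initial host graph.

Answer: [R1]

Rewrite trace:
R0: no valid match — LHS pattern not found
R1: 12 valid matches — {0↦1, 1↦5, 2↦3}, {0↦1, 1↦7, 2↦3}, {0↦1, 1↦8, 2↦3} (+9 more)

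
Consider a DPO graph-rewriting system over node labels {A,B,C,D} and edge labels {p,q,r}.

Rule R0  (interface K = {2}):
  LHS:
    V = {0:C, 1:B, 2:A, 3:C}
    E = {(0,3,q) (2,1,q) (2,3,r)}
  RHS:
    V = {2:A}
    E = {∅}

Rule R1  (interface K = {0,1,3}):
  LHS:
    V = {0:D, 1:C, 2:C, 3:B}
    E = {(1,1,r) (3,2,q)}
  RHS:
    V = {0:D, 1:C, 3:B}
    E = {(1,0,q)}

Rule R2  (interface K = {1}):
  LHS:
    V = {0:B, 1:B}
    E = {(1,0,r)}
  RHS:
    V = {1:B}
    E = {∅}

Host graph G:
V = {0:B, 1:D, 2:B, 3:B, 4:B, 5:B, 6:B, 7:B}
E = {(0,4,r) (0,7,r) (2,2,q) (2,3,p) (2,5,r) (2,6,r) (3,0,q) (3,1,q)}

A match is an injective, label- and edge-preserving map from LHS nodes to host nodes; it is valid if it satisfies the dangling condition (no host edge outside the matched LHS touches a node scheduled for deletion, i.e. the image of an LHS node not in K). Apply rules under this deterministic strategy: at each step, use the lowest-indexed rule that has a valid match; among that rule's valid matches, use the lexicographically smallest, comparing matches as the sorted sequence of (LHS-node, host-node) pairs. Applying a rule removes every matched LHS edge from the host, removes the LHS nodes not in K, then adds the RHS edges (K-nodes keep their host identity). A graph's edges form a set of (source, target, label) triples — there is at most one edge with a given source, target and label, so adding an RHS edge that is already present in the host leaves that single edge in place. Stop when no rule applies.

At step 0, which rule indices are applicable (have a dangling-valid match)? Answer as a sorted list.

R0: no valid match — LHS pattern not found
R1: no valid match — LHS pattern not found
R2: 4 valid matches — {0↦4, 1↦0}, {0↦5, 1↦2}, {0↦6, 1↦2} (+1 more)

Answer: [R2]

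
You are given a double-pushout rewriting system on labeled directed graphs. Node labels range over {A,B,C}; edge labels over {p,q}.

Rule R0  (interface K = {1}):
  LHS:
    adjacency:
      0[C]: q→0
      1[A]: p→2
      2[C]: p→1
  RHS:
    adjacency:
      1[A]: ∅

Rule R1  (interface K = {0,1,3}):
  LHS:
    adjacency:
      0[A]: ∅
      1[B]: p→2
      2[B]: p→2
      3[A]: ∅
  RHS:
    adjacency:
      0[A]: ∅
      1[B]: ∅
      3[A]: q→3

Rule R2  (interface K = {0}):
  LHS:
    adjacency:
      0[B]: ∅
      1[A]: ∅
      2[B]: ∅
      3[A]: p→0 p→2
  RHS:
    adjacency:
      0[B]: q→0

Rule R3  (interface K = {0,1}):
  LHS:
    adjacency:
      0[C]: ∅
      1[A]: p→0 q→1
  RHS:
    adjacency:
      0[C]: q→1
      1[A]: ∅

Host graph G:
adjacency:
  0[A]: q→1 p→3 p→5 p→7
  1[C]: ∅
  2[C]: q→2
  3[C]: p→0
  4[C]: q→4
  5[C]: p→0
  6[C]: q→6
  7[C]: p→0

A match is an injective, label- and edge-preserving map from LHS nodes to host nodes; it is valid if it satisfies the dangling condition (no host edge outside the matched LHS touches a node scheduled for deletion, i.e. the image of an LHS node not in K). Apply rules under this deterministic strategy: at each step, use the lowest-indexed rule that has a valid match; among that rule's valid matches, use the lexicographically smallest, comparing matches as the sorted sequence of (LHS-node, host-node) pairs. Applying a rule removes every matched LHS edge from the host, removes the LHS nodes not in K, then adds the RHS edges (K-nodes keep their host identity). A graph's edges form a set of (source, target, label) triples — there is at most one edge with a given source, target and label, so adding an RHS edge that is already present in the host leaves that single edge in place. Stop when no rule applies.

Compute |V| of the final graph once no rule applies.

start.  V:8 E:10  edges: 0-q->1 0-p->3 0-p->5 0-p->7 2-q->2 3-p->0 4-q->4 5-p->0 6-q->6 7-p->0
1. fire R0 via {0↦2, 1↦0, 2↦3}  →  V:6 E:7  edges: 0-q->1 0-p->5 0-p->7 4-q->4 5-p->0 6-q->6 7-p->0
2. fire R0 via {0↦4, 1↦0, 2↦5}  →  V:4 E:4  edges: 0-q->1 0-p->7 6-q->6 7-p->0
3. fire R0 via {0↦6, 1↦0, 2↦7}  →  V:2 E:1  edges: 0-q->1
halt: no rule applies after step 3
NF nodes: {0:A, 1:C}

Answer: 2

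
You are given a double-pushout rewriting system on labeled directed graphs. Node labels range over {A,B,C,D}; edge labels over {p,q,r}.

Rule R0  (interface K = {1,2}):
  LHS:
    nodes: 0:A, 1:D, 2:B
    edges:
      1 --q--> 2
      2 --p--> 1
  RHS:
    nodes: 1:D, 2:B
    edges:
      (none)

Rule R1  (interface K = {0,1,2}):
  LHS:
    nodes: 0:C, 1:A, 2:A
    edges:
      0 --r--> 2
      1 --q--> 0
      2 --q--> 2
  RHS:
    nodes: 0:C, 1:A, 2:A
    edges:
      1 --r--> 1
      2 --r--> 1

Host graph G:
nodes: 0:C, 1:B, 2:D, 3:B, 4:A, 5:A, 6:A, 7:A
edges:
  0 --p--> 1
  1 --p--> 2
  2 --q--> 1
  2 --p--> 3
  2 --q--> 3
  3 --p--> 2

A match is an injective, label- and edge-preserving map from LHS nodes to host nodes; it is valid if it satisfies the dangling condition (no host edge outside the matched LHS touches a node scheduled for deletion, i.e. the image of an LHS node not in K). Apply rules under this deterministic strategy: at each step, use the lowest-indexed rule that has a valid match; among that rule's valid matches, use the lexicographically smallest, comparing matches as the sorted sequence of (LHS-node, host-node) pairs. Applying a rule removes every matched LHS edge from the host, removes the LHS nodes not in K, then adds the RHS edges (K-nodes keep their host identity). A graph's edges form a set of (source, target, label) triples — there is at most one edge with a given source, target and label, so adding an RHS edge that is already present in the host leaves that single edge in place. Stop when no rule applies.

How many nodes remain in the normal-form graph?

initial: |V|=8 |E|=6  E = 0-p->1 1-p->2 2-q->1 2-p->3 2-q->3 3-p->2
step 1: apply R0 at {0↦4, 1↦2, 2↦1}  → |V|=7 |E|=4  E = 0-p->1 2-p->3 2-q->3 3-p->2
step 2: apply R0 at {0↦5, 1↦2, 2↦3}  → |V|=6 |E|=2  E = 0-p->1 2-p->3
final graph: no rule applies after step 2
NF nodes: {0:C, 1:B, 2:D, 3:B, 6:A, 7:A}

Answer: 6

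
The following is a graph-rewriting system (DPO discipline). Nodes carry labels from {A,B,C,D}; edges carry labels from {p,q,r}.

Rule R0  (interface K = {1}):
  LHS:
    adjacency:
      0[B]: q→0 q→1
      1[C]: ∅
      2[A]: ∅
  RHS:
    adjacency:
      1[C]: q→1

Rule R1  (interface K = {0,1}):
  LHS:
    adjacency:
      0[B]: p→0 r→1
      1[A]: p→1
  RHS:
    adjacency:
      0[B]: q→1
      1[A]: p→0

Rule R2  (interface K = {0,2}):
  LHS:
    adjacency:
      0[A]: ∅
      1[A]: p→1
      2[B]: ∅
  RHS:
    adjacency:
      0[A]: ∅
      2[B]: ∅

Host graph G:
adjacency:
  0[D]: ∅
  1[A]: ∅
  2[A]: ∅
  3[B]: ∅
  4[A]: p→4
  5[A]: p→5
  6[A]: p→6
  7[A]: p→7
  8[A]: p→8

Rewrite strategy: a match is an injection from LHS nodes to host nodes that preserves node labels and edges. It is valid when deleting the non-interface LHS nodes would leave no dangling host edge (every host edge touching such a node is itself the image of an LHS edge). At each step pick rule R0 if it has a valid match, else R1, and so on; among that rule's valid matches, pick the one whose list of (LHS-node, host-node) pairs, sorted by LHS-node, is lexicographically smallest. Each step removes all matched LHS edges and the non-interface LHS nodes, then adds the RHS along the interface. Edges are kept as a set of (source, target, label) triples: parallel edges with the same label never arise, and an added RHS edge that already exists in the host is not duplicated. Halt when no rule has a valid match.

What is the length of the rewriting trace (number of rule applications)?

Answer: 5

Steps:
[0] host  ⇒  9 nodes, 5 edges  {4-p->4 5-p->5 6-p->6 7-p->7 8-p->8}
[1] R2 @ {0↦1, 1↦4, 2↦3}  ⇒  8 nodes, 4 edges  {5-p->5 6-p->6 7-p->7 8-p->8}
[2] R2 @ {0↦1, 1↦5, 2↦3}  ⇒  7 nodes, 3 edges  {6-p->6 7-p->7 8-p->8}
[3] R2 @ {0↦1, 1↦6, 2↦3}  ⇒  6 nodes, 2 edges  {7-p->7 8-p->8}
[4] R2 @ {0↦1, 1↦7, 2↦3}  ⇒  5 nodes, 1 edges  {8-p->8}
[5] R2 @ {0↦1, 1↦8, 2↦3}  ⇒  4 nodes, 0 edges  {∅}
normal form: no rule applies after step 5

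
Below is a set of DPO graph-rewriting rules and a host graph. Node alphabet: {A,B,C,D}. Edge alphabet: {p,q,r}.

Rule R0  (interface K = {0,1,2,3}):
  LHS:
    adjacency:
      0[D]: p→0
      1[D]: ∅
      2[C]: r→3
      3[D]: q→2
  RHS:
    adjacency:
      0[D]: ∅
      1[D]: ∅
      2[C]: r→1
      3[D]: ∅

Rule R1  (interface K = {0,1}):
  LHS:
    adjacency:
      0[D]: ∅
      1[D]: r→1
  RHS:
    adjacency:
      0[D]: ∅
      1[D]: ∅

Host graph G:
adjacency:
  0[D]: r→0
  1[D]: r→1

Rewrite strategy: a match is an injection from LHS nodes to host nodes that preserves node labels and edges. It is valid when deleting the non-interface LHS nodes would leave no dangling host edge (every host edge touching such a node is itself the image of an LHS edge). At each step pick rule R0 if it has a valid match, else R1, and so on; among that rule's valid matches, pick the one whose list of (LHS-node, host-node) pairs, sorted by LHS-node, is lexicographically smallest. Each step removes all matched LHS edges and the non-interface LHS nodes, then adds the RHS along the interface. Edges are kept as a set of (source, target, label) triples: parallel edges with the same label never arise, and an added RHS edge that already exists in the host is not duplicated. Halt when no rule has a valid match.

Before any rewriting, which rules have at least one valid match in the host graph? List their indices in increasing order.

Answer: [R1]

Steps:
R0: no valid match — LHS pattern not found
R1: 2 valid matches — {0↦0, 1↦1}, {0↦1, 1↦0}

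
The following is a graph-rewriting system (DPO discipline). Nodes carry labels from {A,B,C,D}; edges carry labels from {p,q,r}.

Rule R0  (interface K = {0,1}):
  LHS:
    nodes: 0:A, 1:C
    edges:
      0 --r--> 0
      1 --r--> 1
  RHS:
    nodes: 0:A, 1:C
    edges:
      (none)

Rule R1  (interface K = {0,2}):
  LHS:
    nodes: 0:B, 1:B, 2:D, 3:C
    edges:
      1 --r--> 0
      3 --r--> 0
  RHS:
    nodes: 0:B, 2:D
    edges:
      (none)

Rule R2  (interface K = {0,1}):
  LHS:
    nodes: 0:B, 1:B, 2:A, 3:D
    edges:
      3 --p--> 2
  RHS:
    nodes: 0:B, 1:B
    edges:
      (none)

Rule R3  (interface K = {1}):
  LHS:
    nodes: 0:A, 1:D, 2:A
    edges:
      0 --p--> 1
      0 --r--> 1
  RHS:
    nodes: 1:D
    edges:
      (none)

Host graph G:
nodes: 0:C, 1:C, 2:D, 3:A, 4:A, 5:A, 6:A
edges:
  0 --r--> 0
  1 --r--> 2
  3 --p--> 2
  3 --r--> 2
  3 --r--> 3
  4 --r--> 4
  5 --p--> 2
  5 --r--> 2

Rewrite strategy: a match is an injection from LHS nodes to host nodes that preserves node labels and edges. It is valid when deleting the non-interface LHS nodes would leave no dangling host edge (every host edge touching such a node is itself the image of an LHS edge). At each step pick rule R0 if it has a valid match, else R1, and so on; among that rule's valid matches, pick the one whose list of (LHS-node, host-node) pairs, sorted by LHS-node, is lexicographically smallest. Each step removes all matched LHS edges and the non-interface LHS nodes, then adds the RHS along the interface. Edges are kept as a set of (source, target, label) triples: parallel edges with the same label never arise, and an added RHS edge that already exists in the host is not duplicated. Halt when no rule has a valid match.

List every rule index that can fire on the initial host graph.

Answer: [R0,R3]

Steps:
R0: 2 valid matches — {0↦3, 1↦0}, {0↦4, 1↦0}
R1: no valid match — LHS pattern not found
R2: no valid match — LHS pattern not found
R3: 1 valid match — {0↦5, 1↦2, 2↦6}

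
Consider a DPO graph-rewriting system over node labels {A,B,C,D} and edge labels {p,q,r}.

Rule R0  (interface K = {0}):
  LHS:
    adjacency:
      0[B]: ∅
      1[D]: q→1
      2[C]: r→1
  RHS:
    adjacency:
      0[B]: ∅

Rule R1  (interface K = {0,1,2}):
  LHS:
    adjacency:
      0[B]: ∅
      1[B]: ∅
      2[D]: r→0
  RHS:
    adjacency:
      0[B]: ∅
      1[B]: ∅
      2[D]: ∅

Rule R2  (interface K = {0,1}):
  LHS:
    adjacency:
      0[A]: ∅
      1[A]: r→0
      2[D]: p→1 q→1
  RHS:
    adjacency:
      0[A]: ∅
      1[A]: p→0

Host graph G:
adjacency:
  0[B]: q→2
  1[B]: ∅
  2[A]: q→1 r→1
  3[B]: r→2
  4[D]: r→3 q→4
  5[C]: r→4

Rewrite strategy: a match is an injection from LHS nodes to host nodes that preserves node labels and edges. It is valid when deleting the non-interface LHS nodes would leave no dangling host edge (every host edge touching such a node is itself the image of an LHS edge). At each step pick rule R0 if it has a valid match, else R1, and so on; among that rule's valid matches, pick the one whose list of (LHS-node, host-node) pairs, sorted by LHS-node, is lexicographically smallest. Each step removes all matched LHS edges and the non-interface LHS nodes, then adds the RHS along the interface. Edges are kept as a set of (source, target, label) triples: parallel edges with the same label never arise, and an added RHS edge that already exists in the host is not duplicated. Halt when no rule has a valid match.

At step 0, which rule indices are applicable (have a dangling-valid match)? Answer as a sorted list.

Answer: [R1]

Rewrite trace:
R0: no valid match — 3 raw matches, all fail dangling condition
R1: 2 valid matches — {0↦3, 1↦0, 2↦4}, {0↦3, 1↦1, 2↦4}
R2: no valid match — LHS pattern not found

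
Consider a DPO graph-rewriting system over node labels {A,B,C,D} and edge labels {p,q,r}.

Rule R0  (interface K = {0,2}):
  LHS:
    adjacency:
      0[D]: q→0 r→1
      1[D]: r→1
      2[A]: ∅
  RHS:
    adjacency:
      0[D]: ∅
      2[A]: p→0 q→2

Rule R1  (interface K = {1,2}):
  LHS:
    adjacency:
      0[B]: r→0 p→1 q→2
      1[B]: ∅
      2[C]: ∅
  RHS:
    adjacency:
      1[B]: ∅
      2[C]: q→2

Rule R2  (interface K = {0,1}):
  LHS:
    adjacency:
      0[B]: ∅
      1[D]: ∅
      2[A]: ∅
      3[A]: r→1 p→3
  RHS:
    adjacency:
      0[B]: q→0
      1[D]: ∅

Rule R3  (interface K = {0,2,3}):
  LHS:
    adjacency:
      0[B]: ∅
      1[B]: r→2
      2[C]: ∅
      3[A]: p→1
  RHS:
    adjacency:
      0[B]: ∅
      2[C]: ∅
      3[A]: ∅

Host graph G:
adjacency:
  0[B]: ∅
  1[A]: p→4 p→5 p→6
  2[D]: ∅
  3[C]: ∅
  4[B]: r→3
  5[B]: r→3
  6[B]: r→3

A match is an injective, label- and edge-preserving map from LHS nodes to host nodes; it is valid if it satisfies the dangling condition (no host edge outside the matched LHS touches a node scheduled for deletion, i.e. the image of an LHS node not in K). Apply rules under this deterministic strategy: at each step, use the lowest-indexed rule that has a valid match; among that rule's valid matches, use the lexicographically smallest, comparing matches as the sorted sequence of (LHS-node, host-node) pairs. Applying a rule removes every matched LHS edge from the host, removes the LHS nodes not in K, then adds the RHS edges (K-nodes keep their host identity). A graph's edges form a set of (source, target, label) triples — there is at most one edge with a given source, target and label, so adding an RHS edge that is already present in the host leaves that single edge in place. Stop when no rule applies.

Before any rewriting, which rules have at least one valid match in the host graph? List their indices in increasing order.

Answer: [R3]

Steps:
R0: no valid match — LHS pattern not found
R1: no valid match — LHS pattern not found
R2: no valid match — LHS pattern not found
R3: 9 valid matches — {0↦0, 1↦4, 2↦3, 3↦1}, {0↦0, 1↦5, 2↦3, 3↦1}, {0↦0, 1↦6, 2↦3, 3↦1} (+6 more)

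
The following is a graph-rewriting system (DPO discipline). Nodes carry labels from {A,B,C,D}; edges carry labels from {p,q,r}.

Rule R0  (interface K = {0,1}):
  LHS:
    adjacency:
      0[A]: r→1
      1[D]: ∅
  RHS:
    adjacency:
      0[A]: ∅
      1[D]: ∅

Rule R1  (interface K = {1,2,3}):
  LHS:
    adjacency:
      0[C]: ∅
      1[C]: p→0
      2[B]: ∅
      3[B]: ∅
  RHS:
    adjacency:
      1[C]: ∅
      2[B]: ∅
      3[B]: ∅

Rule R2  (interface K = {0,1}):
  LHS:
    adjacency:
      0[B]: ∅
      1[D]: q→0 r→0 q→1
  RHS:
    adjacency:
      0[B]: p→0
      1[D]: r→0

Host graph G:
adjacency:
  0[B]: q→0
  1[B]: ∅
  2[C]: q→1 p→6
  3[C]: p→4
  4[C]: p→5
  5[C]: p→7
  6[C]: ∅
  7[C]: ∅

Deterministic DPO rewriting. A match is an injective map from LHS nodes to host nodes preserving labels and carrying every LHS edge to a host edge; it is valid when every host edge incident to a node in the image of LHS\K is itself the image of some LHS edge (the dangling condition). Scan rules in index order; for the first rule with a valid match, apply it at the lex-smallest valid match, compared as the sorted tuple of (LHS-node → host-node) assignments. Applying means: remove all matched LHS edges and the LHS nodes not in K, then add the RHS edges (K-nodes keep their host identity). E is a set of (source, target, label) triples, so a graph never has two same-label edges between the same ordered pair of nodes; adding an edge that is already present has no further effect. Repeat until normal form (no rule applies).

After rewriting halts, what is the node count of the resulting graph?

initial: |V|=8 |E|=6  E = 0-q->0 2-q->1 2-p->6 3-p->4 4-p->5 5-p->7
step 1: apply R1 at {0↦6, 1↦2, 2↦0, 3↦1}  → |V|=7 |E|=5  E = 0-q->0 2-q->1 3-p->4 4-p->5 5-p->7
step 2: apply R1 at {0↦7, 1↦5, 2↦0, 3↦1}  → |V|=6 |E|=4  E = 0-q->0 2-q->1 3-p->4 4-p->5
step 3: apply R1 at {0↦5, 1↦4, 2↦0, 3↦1}  → |V|=5 |E|=3  E = 0-q->0 2-q->1 3-p->4
step 4: apply R1 at {0↦4, 1↦3, 2↦0, 3↦1}  → |V|=4 |E|=2  E = 0-q->0 2-q->1
halt: no rule applies after step 4
NF nodes: {0:B, 1:B, 2:C, 3:C}

Answer: 4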